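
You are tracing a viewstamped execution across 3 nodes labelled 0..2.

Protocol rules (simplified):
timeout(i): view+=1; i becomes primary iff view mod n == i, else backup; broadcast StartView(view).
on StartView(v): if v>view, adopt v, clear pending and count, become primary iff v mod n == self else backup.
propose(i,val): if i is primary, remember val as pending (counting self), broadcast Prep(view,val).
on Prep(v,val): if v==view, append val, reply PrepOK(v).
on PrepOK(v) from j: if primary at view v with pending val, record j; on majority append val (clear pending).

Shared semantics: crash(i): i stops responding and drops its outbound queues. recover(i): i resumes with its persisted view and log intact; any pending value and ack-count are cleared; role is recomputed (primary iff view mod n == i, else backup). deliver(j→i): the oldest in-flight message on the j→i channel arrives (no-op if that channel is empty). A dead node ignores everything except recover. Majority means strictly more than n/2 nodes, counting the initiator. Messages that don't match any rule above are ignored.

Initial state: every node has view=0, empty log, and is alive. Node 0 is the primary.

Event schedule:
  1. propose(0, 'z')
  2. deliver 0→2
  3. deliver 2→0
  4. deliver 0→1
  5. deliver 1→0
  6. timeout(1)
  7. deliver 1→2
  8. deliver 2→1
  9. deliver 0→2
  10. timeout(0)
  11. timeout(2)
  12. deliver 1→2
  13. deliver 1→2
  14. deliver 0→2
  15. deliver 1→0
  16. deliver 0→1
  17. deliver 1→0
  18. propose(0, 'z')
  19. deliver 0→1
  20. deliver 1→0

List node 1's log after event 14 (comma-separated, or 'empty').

z

step 1 propose(0,'z'): —
step 2 deliver 0→2: 2={back,v=0,log=z}
step 3 deliver 2→0: 0={prim,v=0,log=z}
step 4 deliver 0→1: 1={back,v=0,log=z}
step 5 deliver 1→0: —
step 6 timeout(1): 1={prim,v=1,log=z}
step 7 deliver 1→2: 2={back,v=1,log=z}
step 8 deliver 2→1: —
step 9 deliver 0→2: —
step 10 timeout(0): 0={back,v=1,log=z}
step 11 timeout(2): 2={prim,v=2,log=z}
step 12 deliver 1→2: —
step 13 deliver 1→2: —
step 14 deliver 0→2: —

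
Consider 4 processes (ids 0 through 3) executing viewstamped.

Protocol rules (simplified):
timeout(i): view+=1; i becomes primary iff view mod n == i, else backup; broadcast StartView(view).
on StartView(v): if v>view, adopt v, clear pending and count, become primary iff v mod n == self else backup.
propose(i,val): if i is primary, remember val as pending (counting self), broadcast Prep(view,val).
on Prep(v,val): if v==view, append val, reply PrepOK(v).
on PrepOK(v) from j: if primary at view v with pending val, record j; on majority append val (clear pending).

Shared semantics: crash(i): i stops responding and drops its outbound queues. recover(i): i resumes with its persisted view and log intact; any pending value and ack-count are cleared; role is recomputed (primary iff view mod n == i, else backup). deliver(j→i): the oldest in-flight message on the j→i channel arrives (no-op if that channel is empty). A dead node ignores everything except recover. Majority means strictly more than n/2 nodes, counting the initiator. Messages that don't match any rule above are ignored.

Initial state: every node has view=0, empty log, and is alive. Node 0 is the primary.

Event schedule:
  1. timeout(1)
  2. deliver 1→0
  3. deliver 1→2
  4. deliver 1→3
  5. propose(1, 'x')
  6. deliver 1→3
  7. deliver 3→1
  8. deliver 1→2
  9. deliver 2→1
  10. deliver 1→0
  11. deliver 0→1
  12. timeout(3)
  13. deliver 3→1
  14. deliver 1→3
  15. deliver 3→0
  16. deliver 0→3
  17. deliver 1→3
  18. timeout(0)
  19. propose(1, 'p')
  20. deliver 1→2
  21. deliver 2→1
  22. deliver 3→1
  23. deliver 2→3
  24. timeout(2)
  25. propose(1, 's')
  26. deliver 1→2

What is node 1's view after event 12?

[1] timeout(1) → N1(prim v1 [-])
[2] deliver 1→0 → N0(back v1 [-])
[3] deliver 1→2 → N2(back v1 [-])
[4] deliver 1→3 → N3(back v1 [-])
[5] propose(1,'x') → ∅
[6] deliver 1→3 → N3(back v1 [x])
[7] deliver 3→1 → ∅
[8] deliver 1→2 → N2(back v1 [x])
[9] deliver 2→1 → N1(prim v1 [x])
[10] deliver 1→0 → N0(back v1 [x])
[11] deliver 0→1 → ∅
[12] timeout(3) → N3(back v2 [x])

1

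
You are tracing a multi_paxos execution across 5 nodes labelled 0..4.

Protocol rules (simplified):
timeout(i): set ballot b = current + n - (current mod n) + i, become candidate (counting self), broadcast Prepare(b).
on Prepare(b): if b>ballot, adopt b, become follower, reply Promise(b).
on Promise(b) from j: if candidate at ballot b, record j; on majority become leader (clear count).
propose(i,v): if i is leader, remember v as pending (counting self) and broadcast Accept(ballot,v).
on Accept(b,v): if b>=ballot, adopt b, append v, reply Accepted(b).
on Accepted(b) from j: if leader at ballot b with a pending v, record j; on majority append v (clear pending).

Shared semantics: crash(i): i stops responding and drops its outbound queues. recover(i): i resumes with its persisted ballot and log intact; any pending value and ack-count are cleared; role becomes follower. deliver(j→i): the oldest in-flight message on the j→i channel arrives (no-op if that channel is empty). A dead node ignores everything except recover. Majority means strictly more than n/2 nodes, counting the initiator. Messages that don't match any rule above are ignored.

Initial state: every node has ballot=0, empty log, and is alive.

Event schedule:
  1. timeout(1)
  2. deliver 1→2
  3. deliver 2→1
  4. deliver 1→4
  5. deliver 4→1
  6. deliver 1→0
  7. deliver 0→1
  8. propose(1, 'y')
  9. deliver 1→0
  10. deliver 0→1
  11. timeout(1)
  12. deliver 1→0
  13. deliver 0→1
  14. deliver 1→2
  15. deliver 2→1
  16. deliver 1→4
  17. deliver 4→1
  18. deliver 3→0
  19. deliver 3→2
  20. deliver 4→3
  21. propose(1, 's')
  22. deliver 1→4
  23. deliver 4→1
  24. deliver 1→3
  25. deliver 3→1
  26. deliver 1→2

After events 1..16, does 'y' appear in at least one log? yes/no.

e1 timeout(1): 1[cand,b=6,-]
e2 deliver 1→2: 2[foll,b=6,-]
e3 deliver 2→1: ·
e4 deliver 1→4: 4[foll,b=6,-]
e5 deliver 4→1: 1[lead,b=6,-]
e6 deliver 1→0: 0[foll,b=6,-]
e7 deliver 0→1: ·
e8 propose(1,'y'): ·
e9 deliver 1→0: 0[foll,b=6,y]
e10 deliver 0→1: ·
e11 timeout(1): 1[cand,b=11,-]
e12 deliver 1→0: 0[foll,b=11,y]
e13 deliver 0→1: ·
e14 deliver 1→2: 2[foll,b=6,y]
e15 deliver 2→1: ·
e16 deliver 1→4: 4[foll,b=6,y]

yes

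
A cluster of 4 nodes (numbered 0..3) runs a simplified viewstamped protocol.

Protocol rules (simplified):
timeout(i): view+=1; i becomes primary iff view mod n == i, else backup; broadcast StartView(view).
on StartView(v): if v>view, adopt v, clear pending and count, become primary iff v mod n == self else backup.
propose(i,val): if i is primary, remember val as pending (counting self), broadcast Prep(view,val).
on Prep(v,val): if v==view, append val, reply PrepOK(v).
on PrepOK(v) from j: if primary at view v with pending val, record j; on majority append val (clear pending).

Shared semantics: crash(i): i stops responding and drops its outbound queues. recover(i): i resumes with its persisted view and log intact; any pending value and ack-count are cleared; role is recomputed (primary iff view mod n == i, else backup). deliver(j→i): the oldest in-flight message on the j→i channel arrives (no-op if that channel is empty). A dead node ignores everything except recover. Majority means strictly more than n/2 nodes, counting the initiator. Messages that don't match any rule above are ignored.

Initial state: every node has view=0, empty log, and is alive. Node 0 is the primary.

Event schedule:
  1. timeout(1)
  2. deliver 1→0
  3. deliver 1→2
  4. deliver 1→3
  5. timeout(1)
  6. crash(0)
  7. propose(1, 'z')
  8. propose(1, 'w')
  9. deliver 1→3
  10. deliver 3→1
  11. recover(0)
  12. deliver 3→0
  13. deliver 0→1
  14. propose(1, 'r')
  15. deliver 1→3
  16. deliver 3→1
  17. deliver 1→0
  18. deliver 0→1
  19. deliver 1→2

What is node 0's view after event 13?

after 1 — timeout(1): n1:prim/v1/[-]
after 2 — deliver 1→0: n0:back/v1/[-]
after 3 — deliver 1→2: n2:back/v1/[-]
after 4 — deliver 1→3: n3:back/v1/[-]
after 5 — timeout(1): n1:back/v2/[-]
after 6 — crash(0): n0:✗back/v1/[-]
after 7 — propose(1,'z'): ·
after 8 — propose(1,'w'): ·
after 9 — deliver 1→3: n3:back/v2/[-]
after 10 — deliver 3→1: ·
after 11 — recover(0): n0:back/v1/[-]
after 12 — deliver 3→0: ·
after 13 — deliver 0→1: ·

1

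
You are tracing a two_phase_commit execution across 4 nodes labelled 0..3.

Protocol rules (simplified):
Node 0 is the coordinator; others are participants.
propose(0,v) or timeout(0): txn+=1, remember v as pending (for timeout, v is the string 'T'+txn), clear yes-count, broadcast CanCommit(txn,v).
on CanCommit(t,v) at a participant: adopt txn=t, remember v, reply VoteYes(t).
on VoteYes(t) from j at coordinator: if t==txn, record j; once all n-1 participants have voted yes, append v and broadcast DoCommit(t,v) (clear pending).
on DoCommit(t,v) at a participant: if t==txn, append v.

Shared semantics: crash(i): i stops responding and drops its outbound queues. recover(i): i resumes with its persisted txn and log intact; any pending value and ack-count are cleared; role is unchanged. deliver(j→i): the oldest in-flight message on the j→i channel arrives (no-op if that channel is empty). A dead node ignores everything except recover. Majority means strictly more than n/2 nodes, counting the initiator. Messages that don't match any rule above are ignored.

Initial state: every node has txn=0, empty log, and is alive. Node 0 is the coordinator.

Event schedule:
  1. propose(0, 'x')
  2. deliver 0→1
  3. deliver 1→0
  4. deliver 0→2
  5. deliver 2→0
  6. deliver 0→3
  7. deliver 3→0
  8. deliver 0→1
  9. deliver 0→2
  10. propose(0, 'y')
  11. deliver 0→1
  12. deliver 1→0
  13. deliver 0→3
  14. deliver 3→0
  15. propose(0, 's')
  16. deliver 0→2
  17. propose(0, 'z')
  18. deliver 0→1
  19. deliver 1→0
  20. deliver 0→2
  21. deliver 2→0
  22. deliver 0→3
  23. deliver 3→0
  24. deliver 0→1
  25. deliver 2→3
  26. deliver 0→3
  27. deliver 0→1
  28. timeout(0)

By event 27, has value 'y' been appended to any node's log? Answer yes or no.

no

1. propose(0,'x'):  <0:coor t1 ->
2. deliver 0→1:  <1:part t1 ->
3. deliver 1→0:  nop
4. deliver 0→2:  <2:part t1 ->
5. deliver 2→0:  nop
6. deliver 0→3:  <3:part t1 ->
7. deliver 3→0:  <0:coor t1 x>
8. deliver 0→1:  <1:part t1 x>
9. deliver 0→2:  <2:part t1 x>
10. propose(0,'y'):  <0:coor t2 x>
11. deliver 0→1:  <1:part t2 x>
12. deliver 1→0:  nop
13. deliver 0→3:  <3:part t1 x>
14. deliver 3→0:  nop
15. propose(0,'s'):  <0:coor t3 x>
16. deliver 0→2:  <2:part t2 x>
17. propose(0,'z'):  <0:coor t4 x>
18. deliver 0→1:  <1:part t3 x>
19. deliver 1→0:  nop
20. deliver 0→2:  <2:part t3 x>
21. deliver 2→0:  nop
22. deliver 0→3:  <3:part t2 x>
23. deliver 3→0:  nop
24. deliver 0→1:  <1:part t4 x>
25. deliver 2→3:  nop
26. deliver 0→3:  <3:part t3 x>
27. deliver 0→1:  nop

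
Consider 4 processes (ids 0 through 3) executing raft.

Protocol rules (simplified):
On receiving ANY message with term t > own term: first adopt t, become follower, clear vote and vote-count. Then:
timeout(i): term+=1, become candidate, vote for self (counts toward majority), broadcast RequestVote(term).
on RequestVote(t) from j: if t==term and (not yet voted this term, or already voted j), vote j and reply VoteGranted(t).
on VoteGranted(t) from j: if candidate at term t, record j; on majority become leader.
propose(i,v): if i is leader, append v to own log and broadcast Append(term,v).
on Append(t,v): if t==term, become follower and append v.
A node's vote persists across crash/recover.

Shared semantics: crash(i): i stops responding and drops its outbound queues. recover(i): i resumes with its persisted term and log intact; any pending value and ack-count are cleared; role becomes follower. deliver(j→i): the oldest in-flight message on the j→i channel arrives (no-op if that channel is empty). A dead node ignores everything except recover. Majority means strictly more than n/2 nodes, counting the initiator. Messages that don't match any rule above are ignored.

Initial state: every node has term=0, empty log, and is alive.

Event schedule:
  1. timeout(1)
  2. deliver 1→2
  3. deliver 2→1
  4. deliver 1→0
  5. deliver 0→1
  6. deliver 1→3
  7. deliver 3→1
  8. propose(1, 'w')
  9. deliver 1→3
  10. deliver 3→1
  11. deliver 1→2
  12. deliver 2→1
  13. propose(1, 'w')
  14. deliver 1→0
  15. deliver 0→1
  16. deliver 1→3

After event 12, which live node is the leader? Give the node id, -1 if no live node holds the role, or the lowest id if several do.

1

1. timeout(1):  <1:cand t1 ->
2. deliver 1→2:  <2:foll t1 ->
3. deliver 2→1:  nop
4. deliver 1→0:  <0:foll t1 ->
5. deliver 0→1:  <1:lead t1 ->
6. deliver 1→3:  <3:foll t1 ->
7. deliver 3→1:  nop
8. propose(1,'w'):  <1:lead t1 w>
9. deliver 1→3:  <3:foll t1 w>
10. deliver 3→1:  nop
11. deliver 1→2:  <2:foll t1 w>
12. deliver 2→1:  nop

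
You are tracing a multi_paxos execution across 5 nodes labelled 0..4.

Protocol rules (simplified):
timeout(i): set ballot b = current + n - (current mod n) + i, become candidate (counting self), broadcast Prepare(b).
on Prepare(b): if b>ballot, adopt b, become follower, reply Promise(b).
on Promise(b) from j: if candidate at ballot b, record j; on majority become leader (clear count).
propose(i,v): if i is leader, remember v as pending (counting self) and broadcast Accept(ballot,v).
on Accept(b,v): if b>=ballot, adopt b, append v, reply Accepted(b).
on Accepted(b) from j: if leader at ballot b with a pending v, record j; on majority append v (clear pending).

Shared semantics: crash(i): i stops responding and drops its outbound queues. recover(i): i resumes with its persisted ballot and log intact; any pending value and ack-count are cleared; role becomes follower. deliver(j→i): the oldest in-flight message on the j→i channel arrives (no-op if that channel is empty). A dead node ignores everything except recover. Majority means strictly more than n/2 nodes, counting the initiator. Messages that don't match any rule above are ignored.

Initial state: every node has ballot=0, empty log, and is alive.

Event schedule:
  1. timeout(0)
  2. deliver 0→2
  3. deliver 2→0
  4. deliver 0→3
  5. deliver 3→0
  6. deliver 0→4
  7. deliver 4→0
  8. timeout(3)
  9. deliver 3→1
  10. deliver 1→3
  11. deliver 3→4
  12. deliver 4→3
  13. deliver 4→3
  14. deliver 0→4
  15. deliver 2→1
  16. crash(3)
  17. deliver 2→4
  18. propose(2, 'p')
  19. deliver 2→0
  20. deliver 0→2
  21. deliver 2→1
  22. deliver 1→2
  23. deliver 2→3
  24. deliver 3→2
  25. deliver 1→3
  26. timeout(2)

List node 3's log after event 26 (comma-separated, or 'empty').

after 1 — timeout(0): n0:cand/b5/[-]
after 2 — deliver 0→2: n2:foll/b5/[-]
after 3 — deliver 2→0: ·
after 4 — deliver 0→3: n3:foll/b5/[-]
after 5 — deliver 3→0: n0:lead/b5/[-]
after 6 — deliver 0→4: n4:foll/b5/[-]
after 7 — deliver 4→0: ·
after 8 — timeout(3): n3:cand/b13/[-]
after 9 — deliver 3→1: n1:foll/b13/[-]
after 10 — deliver 1→3: ·
after 11 — deliver 3→4: n4:foll/b13/[-]
after 12 — deliver 4→3: n3:lead/b13/[-]
after 13 — deliver 4→3: ·
after 14 — deliver 0→4: ·
after 15 — deliver 2→1: ·
after 16 — crash(3): n3:✗lead/b13/[-]
after 17 — deliver 2→4: ·
after 18 — propose(2,'p'): ·
after 19 — deliver 2→0: ·
after 20 — deliver 0→2: ·
after 21 — deliver 2→1: ·
after 22 — deliver 1→2: ·
after 23 — deliver 2→3: ·
after 24 — deliver 3→2: ·
after 25 — deliver 1→3: ·
after 26 — timeout(2): n2:cand/b12/[-]

empty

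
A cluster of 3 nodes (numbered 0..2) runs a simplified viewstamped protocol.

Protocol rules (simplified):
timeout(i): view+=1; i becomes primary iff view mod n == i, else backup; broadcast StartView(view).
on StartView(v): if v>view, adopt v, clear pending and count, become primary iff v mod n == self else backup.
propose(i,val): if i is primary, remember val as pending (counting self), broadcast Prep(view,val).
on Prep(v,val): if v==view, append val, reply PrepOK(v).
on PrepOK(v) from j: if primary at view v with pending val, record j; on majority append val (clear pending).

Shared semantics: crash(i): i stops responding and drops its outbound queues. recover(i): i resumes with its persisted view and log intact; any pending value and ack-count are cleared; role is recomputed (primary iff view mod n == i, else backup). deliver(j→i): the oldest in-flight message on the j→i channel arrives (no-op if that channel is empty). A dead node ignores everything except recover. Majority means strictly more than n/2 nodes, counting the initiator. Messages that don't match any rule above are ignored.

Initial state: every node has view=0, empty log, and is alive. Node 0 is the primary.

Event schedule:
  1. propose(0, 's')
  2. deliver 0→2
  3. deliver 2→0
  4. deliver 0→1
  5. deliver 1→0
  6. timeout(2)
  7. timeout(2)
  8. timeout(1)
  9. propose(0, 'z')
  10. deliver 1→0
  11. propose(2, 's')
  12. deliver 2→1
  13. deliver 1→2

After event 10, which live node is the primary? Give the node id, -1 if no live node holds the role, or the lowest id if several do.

step 1 propose(0,'s'): —
step 2 deliver 0→2: 2={back,v=0,log=s}
step 3 deliver 2→0: 0={prim,v=0,log=s}
step 4 deliver 0→1: 1={back,v=0,log=s}
step 5 deliver 1→0: —
step 6 timeout(2): 2={back,v=1,log=s}
step 7 timeout(2): 2={prim,v=2,log=s}
step 8 timeout(1): 1={prim,v=1,log=s}
step 9 propose(0,'z'): —
step 10 deliver 1→0: 0={back,v=1,log=s}

1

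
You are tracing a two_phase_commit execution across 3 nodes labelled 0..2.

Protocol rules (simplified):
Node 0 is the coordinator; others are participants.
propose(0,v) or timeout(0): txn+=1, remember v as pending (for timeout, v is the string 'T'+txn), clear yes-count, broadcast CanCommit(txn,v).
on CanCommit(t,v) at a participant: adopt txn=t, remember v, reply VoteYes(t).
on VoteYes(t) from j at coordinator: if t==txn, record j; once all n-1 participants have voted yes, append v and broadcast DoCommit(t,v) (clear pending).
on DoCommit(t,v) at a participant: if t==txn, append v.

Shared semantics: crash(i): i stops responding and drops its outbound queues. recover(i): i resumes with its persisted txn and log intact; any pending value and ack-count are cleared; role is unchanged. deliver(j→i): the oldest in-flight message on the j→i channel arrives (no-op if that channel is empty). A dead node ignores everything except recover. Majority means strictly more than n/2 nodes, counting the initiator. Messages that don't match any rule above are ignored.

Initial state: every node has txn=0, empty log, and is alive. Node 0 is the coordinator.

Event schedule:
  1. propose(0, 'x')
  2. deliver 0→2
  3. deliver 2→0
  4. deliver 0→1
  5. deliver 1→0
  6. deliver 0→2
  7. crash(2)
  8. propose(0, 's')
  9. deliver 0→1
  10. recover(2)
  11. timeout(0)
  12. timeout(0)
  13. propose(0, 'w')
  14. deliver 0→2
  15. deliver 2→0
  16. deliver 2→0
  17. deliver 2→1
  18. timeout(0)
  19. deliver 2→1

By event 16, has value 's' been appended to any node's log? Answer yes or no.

after 1 — propose(0,'x'): n0:coor/t1/[-]
after 2 — deliver 0→2: n2:part/t1/[-]
after 3 — deliver 2→0: ·
after 4 — deliver 0→1: n1:part/t1/[-]
after 5 — deliver 1→0: n0:coor/t1/[x]
after 6 — deliver 0→2: n2:part/t1/[x]
after 7 — crash(2): n2:✗part/t1/[x]
after 8 — propose(0,'s'): n0:coor/t2/[x]
after 9 — deliver 0→1: n1:part/t1/[x]
after 10 — recover(2): n2:part/t1/[x]
after 11 — timeout(0): n0:coor/t3/[x]
after 12 — timeout(0): n0:coor/t4/[x]
after 13 — propose(0,'w'): n0:coor/t5/[x]
after 14 — deliver 0→2: n2:part/t2/[x]
after 15 — deliver 2→0: ·
after 16 — deliver 2→0: ·

no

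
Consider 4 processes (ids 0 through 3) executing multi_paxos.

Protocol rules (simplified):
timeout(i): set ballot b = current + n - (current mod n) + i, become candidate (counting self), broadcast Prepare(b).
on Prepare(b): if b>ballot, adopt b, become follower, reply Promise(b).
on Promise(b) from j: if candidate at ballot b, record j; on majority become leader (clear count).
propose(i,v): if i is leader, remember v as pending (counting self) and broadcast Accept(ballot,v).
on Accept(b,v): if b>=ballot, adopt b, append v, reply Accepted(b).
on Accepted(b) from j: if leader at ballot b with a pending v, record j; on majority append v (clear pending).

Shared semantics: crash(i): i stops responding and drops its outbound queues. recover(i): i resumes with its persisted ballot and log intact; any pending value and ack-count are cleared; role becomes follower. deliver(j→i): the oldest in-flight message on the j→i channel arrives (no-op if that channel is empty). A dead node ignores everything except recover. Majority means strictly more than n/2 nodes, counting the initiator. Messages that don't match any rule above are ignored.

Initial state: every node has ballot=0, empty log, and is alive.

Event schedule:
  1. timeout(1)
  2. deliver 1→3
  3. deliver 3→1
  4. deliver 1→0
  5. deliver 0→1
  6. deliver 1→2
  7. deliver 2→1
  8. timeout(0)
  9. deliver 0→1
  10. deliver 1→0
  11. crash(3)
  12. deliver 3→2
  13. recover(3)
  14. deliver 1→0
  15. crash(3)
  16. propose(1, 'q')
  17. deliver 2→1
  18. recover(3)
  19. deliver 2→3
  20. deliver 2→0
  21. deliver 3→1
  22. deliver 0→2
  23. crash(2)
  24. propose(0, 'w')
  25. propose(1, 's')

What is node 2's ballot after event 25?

8

1. timeout(1):  <1:cand b5 ->
2. deliver 1→3:  <3:foll b5 ->
3. deliver 3→1:  nop
4. deliver 1→0:  <0:foll b5 ->
5. deliver 0→1:  <1:lead b5 ->
6. deliver 1→2:  <2:foll b5 ->
7. deliver 2→1:  nop
8. timeout(0):  <0:cand b8 ->
9. deliver 0→1:  <1:foll b8 ->
10. deliver 1→0:  nop
11. crash(3):  <3:✗foll b5 ->
12. deliver 3→2:  nop
13. recover(3):  <3:foll b5 ->
14. deliver 1→0:  nop
15. crash(3):  <3:✗foll b5 ->
16. propose(1,'q'):  nop
17. deliver 2→1:  nop
18. recover(3):  <3:foll b5 ->
19. deliver 2→3:  nop
20. deliver 2→0:  nop
21. deliver 3→1:  nop
22. deliver 0→2:  <2:foll b8 ->
23. crash(2):  <2:✗foll b8 ->
24. propose(0,'w'):  nop
25. propose(1,'s'):  nop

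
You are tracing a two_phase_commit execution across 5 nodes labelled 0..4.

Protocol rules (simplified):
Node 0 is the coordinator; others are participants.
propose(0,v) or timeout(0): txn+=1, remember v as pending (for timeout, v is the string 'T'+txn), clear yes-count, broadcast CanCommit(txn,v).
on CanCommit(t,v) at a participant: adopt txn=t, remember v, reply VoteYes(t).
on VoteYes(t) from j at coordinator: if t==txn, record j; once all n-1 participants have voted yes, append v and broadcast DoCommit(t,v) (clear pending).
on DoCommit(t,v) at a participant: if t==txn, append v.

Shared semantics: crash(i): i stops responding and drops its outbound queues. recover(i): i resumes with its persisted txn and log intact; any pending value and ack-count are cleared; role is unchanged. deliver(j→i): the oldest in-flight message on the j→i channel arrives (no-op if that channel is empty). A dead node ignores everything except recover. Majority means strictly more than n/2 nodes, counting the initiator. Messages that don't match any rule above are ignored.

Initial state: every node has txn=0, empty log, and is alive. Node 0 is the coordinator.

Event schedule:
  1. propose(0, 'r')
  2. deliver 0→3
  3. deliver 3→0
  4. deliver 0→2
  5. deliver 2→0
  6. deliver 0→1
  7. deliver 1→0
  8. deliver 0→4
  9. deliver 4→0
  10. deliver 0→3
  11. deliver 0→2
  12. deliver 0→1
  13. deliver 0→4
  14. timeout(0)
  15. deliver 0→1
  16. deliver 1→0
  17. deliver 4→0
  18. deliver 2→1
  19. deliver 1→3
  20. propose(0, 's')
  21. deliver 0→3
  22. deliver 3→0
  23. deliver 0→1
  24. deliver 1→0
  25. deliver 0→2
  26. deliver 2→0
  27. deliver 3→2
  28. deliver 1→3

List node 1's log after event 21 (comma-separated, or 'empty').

r

after 1 — propose(0,'r'): n0:coor/t1/[-]
after 2 — deliver 0→3: n3:part/t1/[-]
after 3 — deliver 3→0: ·
after 4 — deliver 0→2: n2:part/t1/[-]
after 5 — deliver 2→0: ·
after 6 — deliver 0→1: n1:part/t1/[-]
after 7 — deliver 1→0: ·
after 8 — deliver 0→4: n4:part/t1/[-]
after 9 — deliver 4→0: n0:coor/t1/[r]
after 10 — deliver 0→3: n3:part/t1/[r]
after 11 — deliver 0→2: n2:part/t1/[r]
after 12 — deliver 0→1: n1:part/t1/[r]
after 13 — deliver 0→4: n4:part/t1/[r]
after 14 — timeout(0): n0:coor/t2/[r]
after 15 — deliver 0→1: n1:part/t2/[r]
after 16 — deliver 1→0: ·
after 17 — deliver 4→0: ·
after 18 — deliver 2→1: ·
after 19 — deliver 1→3: ·
after 20 — propose(0,'s'): n0:coor/t3/[r]
after 21 — deliver 0→3: n3:part/t2/[r]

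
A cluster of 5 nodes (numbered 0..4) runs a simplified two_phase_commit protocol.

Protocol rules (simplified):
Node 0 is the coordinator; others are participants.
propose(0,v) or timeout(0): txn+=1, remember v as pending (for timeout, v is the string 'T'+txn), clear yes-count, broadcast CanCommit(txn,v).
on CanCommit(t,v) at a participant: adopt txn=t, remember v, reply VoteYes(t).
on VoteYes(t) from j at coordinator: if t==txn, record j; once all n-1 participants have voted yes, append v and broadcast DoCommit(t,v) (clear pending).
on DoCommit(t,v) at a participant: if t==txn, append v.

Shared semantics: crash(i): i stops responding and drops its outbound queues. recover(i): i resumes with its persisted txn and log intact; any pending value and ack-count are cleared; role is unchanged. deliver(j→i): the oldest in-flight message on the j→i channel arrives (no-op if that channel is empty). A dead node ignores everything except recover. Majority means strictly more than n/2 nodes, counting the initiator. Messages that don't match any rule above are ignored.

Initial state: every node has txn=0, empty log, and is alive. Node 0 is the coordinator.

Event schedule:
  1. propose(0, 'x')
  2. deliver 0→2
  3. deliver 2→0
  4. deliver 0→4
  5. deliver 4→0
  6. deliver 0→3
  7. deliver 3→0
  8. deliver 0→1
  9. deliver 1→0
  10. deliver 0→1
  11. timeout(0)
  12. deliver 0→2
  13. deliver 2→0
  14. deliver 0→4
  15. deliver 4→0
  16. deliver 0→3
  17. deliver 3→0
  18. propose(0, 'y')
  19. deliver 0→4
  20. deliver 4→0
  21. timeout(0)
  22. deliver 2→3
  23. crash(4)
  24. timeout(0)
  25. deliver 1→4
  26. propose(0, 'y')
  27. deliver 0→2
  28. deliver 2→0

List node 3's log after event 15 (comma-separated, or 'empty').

after 1 — propose(0,'x'): n0:coor/t1/[-]
after 2 — deliver 0→2: n2:part/t1/[-]
after 3 — deliver 2→0: ·
after 4 — deliver 0→4: n4:part/t1/[-]
after 5 — deliver 4→0: ·
after 6 — deliver 0→3: n3:part/t1/[-]
after 7 — deliver 3→0: ·
after 8 — deliver 0→1: n1:part/t1/[-]
after 9 — deliver 1→0: n0:coor/t1/[x]
after 10 — deliver 0→1: n1:part/t1/[x]
after 11 — timeout(0): n0:coor/t2/[x]
after 12 — deliver 0→2: n2:part/t1/[x]
after 13 — deliver 2→0: ·
after 14 — deliver 0→4: n4:part/t1/[x]
after 15 — deliver 4→0: ·

empty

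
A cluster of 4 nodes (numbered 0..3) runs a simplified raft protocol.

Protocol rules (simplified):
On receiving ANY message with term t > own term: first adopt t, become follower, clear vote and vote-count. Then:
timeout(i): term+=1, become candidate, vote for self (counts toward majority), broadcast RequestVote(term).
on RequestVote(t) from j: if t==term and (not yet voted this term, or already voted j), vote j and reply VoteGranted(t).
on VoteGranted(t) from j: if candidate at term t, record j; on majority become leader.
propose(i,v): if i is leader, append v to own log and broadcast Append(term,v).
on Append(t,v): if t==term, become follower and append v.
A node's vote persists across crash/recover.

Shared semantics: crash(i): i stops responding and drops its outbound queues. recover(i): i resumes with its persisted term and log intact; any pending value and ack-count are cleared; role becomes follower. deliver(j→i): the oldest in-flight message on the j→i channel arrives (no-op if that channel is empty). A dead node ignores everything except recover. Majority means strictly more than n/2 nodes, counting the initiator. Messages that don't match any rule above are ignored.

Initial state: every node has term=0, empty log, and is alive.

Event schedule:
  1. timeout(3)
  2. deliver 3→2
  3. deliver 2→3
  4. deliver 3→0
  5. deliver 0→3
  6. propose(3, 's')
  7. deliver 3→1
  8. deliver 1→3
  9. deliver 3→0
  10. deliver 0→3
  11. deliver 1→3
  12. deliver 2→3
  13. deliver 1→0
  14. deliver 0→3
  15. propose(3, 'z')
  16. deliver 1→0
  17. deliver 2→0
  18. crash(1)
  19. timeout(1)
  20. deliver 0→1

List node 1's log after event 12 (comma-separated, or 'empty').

step 1 timeout(3): 3={cand,t=1,log=-}
step 2 deliver 3→2: 2={foll,t=1,log=-}
step 3 deliver 2→3: —
step 4 deliver 3→0: 0={foll,t=1,log=-}
step 5 deliver 0→3: 3={lead,t=1,log=-}
step 6 propose(3,'s'): 3={lead,t=1,log=s}
step 7 deliver 3→1: 1={foll,t=1,log=-}
step 8 deliver 1→3: —
step 9 deliver 3→0: 0={foll,t=1,log=s}
step 10 deliver 0→3: —
step 11 deliver 1→3: —
step 12 deliver 2→3: —

empty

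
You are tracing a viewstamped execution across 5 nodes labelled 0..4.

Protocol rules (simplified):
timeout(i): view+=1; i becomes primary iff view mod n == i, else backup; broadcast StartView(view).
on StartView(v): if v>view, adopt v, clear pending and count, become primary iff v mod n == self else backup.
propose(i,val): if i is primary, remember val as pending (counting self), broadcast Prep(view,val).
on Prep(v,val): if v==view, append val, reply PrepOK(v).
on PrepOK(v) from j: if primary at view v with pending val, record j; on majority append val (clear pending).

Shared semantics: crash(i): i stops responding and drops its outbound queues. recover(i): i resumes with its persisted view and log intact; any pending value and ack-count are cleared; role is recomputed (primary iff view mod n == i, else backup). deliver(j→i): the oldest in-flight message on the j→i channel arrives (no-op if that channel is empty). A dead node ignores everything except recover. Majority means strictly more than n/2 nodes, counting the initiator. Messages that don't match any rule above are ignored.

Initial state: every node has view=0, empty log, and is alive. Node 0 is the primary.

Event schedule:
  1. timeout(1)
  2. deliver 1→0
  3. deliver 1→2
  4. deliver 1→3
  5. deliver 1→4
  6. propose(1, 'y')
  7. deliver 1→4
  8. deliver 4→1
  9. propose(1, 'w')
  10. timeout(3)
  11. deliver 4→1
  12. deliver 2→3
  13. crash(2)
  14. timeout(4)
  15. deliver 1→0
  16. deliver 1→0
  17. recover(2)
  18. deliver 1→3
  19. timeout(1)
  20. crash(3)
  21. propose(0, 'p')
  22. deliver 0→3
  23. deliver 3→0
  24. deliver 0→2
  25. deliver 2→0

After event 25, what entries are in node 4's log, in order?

y

e1 timeout(1): 1[prim,v=1,-]
e2 deliver 1→0: 0[back,v=1,-]
e3 deliver 1→2: 2[back,v=1,-]
e4 deliver 1→3: 3[back,v=1,-]
e5 deliver 1→4: 4[back,v=1,-]
e6 propose(1,'y'): ·
e7 deliver 1→4: 4[back,v=1,y]
e8 deliver 4→1: ·
e9 propose(1,'w'): ·
e10 timeout(3): 3[back,v=2,-]
e11 deliver 4→1: ·
e12 deliver 2→3: ·
e13 crash(2): 2[✗back,v=1,-]
e14 timeout(4): 4[back,v=2,y]
e15 deliver 1→0: 0[back,v=1,y]
e16 deliver 1→0: 0[back,v=1,y,w]
e17 recover(2): 2[back,v=1,-]
e18 deliver 1→3: ·
e19 timeout(1): 1[back,v=2,-]
e20 crash(3): 3[✗back,v=2,-]
e21 propose(0,'p'): ·
e22 deliver 0→3: ·
e23 deliver 3→0: ·
e24 deliver 0→2: ·
e25 deliver 2→0: ·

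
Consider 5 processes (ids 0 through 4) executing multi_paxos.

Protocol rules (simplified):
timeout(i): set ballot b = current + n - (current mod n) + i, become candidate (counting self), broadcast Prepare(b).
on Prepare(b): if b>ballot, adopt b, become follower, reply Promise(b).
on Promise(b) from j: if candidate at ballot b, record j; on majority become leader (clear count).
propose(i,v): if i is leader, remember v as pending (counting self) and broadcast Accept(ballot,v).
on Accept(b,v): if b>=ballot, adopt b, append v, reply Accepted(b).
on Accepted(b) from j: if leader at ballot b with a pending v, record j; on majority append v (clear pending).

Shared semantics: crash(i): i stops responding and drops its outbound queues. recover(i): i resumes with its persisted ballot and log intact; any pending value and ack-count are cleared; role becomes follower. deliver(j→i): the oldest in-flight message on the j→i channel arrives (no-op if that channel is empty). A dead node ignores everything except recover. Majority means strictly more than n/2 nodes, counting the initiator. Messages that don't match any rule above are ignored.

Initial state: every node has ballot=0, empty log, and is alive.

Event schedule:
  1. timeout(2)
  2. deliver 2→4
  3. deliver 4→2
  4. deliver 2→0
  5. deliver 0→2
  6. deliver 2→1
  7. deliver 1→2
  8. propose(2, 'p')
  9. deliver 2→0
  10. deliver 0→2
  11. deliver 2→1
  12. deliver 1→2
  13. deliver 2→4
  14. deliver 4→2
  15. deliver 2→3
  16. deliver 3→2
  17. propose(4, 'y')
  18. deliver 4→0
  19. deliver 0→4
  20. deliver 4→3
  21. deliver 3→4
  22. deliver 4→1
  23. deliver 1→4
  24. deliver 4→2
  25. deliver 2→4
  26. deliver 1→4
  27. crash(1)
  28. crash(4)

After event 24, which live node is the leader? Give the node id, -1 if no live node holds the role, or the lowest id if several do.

2

1. timeout(2):  <2:cand b7 ->
2. deliver 2→4:  <4:foll b7 ->
3. deliver 4→2:  nop
4. deliver 2→0:  <0:foll b7 ->
5. deliver 0→2:  <2:lead b7 ->
6. deliver 2→1:  <1:foll b7 ->
7. deliver 1→2:  nop
8. propose(2,'p'):  nop
9. deliver 2→0:  <0:foll b7 p>
10. deliver 0→2:  nop
11. deliver 2→1:  <1:foll b7 p>
12. deliver 1→2:  <2:lead b7 p>
13. deliver 2→4:  <4:foll b7 p>
14. deliver 4→2:  nop
15. deliver 2→3:  <3:foll b7 ->
16. deliver 3→2:  nop
17. propose(4,'y'):  nop
18. deliver 4→0:  nop
19. deliver 0→4:  nop
20. deliver 4→3:  nop
21. deliver 3→4:  nop
22. deliver 4→1:  nop
23. deliver 1→4:  nop
24. deliver 4→2:  nop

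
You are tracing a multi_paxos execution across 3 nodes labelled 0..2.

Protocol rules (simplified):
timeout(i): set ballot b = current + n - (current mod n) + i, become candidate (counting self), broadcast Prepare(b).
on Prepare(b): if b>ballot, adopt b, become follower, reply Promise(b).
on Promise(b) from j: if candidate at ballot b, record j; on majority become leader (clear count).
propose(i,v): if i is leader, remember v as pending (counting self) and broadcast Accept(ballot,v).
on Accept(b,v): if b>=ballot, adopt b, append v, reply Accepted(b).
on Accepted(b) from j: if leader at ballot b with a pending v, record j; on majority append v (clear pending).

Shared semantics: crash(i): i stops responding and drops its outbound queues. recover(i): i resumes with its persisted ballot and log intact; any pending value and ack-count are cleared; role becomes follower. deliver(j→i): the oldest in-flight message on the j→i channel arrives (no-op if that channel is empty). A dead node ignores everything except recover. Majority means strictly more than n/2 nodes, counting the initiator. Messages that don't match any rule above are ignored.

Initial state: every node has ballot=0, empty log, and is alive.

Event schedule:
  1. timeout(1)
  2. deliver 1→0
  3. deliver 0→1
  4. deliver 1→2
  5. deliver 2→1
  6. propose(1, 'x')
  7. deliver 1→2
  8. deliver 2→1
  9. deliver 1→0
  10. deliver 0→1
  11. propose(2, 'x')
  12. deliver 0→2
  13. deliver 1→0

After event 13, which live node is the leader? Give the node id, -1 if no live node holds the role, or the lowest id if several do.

1

1. timeout(1):  <1:cand b4 ->
2. deliver 1→0:  <0:foll b4 ->
3. deliver 0→1:  <1:lead b4 ->
4. deliver 1→2:  <2:foll b4 ->
5. deliver 2→1:  nop
6. propose(1,'x'):  nop
7. deliver 1→2:  <2:foll b4 x>
8. deliver 2→1:  <1:lead b4 x>
9. deliver 1→0:  <0:foll b4 x>
10. deliver 0→1:  nop
11. propose(2,'x'):  nop
12. deliver 0→2:  nop
13. deliver 1→0:  nop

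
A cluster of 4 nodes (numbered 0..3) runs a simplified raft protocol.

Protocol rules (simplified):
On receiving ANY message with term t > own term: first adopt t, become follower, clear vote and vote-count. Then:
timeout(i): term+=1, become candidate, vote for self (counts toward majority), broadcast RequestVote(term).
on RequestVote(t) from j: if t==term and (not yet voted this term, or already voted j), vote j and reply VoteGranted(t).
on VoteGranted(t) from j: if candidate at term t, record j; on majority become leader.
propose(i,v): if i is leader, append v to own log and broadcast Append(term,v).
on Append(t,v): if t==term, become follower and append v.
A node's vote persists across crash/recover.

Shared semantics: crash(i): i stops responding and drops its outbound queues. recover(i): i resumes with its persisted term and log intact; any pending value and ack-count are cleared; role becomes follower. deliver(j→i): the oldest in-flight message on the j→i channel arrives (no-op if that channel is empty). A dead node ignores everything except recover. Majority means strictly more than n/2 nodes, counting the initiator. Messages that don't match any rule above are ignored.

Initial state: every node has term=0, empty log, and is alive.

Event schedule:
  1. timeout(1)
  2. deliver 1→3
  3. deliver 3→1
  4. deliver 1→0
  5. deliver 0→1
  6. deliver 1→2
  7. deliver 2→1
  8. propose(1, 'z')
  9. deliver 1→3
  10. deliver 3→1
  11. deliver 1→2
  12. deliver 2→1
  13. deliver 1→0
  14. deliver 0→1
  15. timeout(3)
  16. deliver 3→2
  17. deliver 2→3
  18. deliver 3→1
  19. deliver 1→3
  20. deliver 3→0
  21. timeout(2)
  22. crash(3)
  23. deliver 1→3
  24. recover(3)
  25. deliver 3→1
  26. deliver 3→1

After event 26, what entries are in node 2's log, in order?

z

after 1 — timeout(1): n1:cand/t1/[-]
after 2 — deliver 1→3: n3:foll/t1/[-]
after 3 — deliver 3→1: ·
after 4 — deliver 1→0: n0:foll/t1/[-]
after 5 — deliver 0→1: n1:lead/t1/[-]
after 6 — deliver 1→2: n2:foll/t1/[-]
after 7 — deliver 2→1: ·
after 8 — propose(1,'z'): n1:lead/t1/[z]
after 9 — deliver 1→3: n3:foll/t1/[z]
after 10 — deliver 3→1: ·
after 11 — deliver 1→2: n2:foll/t1/[z]
after 12 — deliver 2→1: ·
after 13 — deliver 1→0: n0:foll/t1/[z]
after 14 — deliver 0→1: ·
after 15 — timeout(3): n3:cand/t2/[z]
after 16 — deliver 3→2: n2:foll/t2/[z]
after 17 — deliver 2→3: ·
after 18 — deliver 3→1: n1:foll/t2/[z]
after 19 — deliver 1→3: n3:lead/t2/[z]
after 20 — deliver 3→0: n0:foll/t2/[z]
after 21 — timeout(2): n2:cand/t3/[z]
after 22 — crash(3): n3:✗lead/t2/[z]
after 23 — deliver 1→3: ·
after 24 — recover(3): n3:foll/t2/[z]
after 25 — deliver 3→1: ·
after 26 — deliver 3→1: ·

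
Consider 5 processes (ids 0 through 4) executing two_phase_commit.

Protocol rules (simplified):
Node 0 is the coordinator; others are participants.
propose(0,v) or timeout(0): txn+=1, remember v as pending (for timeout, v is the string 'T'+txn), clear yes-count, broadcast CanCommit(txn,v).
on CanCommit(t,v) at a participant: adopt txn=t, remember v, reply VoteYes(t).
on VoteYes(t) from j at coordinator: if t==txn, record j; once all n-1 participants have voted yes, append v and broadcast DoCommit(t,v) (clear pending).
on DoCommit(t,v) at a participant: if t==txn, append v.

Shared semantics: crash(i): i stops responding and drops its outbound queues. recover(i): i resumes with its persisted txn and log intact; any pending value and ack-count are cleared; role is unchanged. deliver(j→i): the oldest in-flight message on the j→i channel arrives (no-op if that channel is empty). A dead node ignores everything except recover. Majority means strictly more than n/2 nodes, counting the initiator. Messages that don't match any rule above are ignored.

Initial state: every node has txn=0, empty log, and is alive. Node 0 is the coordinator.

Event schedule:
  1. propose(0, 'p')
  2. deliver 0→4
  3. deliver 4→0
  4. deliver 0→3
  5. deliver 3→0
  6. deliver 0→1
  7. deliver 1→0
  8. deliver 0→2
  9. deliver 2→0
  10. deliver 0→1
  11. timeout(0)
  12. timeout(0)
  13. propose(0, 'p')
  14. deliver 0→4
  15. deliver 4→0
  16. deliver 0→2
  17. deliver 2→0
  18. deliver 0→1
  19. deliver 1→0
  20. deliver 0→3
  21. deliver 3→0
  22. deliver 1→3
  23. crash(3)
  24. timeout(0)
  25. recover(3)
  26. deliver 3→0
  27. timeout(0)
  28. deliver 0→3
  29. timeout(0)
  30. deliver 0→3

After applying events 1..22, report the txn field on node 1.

2

e1 propose(0,'p'): 0[coor,t=1,-]
e2 deliver 0→4: 4[part,t=1,-]
e3 deliver 4→0: ·
e4 deliver 0→3: 3[part,t=1,-]
e5 deliver 3→0: ·
e6 deliver 0→1: 1[part,t=1,-]
e7 deliver 1→0: ·
e8 deliver 0→2: 2[part,t=1,-]
e9 deliver 2→0: 0[coor,t=1,p]
e10 deliver 0→1: 1[part,t=1,p]
e11 timeout(0): 0[coor,t=2,p]
e12 timeout(0): 0[coor,t=3,p]
e13 propose(0,'p'): 0[coor,t=4,p]
e14 deliver 0→4: 4[part,t=1,p]
e15 deliver 4→0: ·
e16 deliver 0→2: 2[part,t=1,p]
e17 deliver 2→0: ·
e18 deliver 0→1: 1[part,t=2,p]
e19 deliver 1→0: ·
e20 deliver 0→3: 3[part,t=1,p]
e21 deliver 3→0: ·
e22 deliver 1→3: ·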